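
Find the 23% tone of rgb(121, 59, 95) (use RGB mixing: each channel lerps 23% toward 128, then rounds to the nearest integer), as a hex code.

A 23% tone moves each channel 23% toward 128:
  R: 121 + 1.61 = 122.61 → 123
  G: 59 + 15.87 = 74.87 → 75
  B: 95 + 7.59 = 102.59 → 103
rgb(123, 75, 103) = #7b4b67.

#7b4b67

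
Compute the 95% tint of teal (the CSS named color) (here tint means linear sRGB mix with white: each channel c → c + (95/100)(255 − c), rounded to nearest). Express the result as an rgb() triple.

CSS teal is rgb(0, 128, 128).
Lerp each channel 95% toward 255:
  R: 0 + 242.25 = 242.25 → 242
  G: 128 + 120.65 = 248.65 → 249
  B: 128 + 0.95×(255−128) = 128 + 120.65 = 248.65 → 249

rgb(242, 249, 249)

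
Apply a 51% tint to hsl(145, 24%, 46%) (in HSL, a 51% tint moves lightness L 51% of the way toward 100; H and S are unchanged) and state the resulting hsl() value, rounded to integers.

L moves 51% from 46 toward 100: 46 + 27.54 = 73.54 → 74.
H and S are unchanged.

hsl(145, 24%, 74%)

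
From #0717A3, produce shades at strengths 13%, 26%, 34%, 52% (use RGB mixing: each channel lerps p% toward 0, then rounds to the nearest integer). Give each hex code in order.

#0717A3 is rgb(7, 23, 163).
13%: (7 − 0.91 = 6.09→6, 23 − 2.99 = 20.01→20, 163 − 21.19 = 141.81→142) → #06148E
26%: (7 − 1.82 = 5.18→5, 23 − 5.98 = 17.02→17, 163 − 42.38 = 120.62→121) → #051179
34%: (7 − 2.38 = 4.62→5, 23 − 7.82 = 15.18→15, 163 − 55.42 = 107.58→108) → #050F6C
52%: (7 − 3.64 = 3.36→3, 23 − 11.96 = 11.04→11, 163 − 84.76 = 78.24→78) → #030B4E

#06148E, #051179, #050F6C, #030B4E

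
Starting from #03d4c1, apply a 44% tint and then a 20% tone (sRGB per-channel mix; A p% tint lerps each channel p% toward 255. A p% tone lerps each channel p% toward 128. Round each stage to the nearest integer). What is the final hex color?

#03d4c1 is rgb(3, 212, 193).
Per channel, c → c + 0.44(255 − c):
  R: 3 + 0.44×(255−3) = 3 + 110.88 = 113.88 → 114
  G: 212 + 18.92 = 230.92 → 231
  B: 193 + 27.28 = 220.28 → 220
After the tint: rgb(114, 231, 220) = #72e7dc.
Per channel, c → c + 0.2(128 − c):
  R: 114 + 2.8 = 116.8 → 117
  G: 231 + 0.2×(128−231) = 231 − 20.6 = 210.4 → 210
  B: 220 − 18.4 = 201.6 → 202
rgb(117, 210, 202) = #75d2ca.

#75d2ca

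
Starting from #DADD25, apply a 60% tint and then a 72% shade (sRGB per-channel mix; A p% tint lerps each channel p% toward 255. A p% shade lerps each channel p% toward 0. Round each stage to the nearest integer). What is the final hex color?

#DADD25 is rgb(218, 221, 37).
Lerp each channel 60% toward 255:
  R: 218 + 22.2 = 240.2 → 240
  G: 221 + 20.4 = 241.4 → 241
  B: 37 + 130.8 = 167.8 → 168
After the tint: rgb(240, 241, 168) = #F0F1A8.
A 72% shade moves each channel 72% toward 0:
  R: 240 + 0.72×(0−240) = 240 − 172.8 = 67.2 → 67
  G: 241 + 0.72×(0−241) = 241 − 173.52 = 67.48 → 67
  B: 168 + 0.72×(0−168) = 168 − 120.96 = 47.04 → 47
rgb(67, 67, 47) = #43432F.

#43432F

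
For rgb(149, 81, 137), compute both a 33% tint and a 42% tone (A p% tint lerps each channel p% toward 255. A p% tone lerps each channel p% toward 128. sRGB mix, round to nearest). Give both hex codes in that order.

33% tint:
  R: 149 + 0.33×(255−149) = 149 + 34.98 = 183.98 → 184
  G: 81 + 0.33×(255−81) = 81 + 57.42 = 138.42 → 138
  B: 137 + 38.94 = 175.94 → 176
  → #b88ab0
42% tone:
  R: 149 − 8.82 = 140.18 → 140
  G: 81 + 0.42×(128−81) = 81 + 19.74 = 100.74 → 101
  B: 137 + 0.42×(128−137) = 137 − 3.78 = 133.22 → 133
  → #8c6585

#b88ab0, #8c6585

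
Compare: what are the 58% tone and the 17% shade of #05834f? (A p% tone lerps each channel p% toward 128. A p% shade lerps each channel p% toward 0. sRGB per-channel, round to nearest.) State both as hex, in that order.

#05834f is rgb(5, 131, 79).
58% tone:
  R: 5 + 71.34 = 76.34 → 76
  G: 131 + 0.58×(128−131) = 131 − 1.74 = 129.26 → 129
  B: 79 + 0.58×(128−79) = 79 + 28.42 = 107.42 → 107
  → #4c816b
17% shade:
  R: 5 + 0.17×(0−5) = 5 − 0.85 = 4.15 → 4
  G: 131 + 0.17×(0−131) = 131 − 22.27 = 108.73 → 109
  B: 79 + 0.17×(0−79) = 79 − 13.43 = 65.57 → 66
  → #046d42

#4c816b, #046d42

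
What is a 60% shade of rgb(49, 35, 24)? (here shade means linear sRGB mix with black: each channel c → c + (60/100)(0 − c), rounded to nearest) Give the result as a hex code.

Lerp each channel 60% toward 0:
  R: 49 − 29.4 = 19.6 → 20
  G: 35 − 21 = 14 → 14
  B: 24 − 14.4 = 9.6 → 10
rgb(20, 14, 10) = #140E0A.

#140E0A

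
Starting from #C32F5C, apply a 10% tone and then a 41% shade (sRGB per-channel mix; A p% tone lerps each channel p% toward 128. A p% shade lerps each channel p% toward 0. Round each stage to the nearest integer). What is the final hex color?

#C32F5C is rgb(195, 47, 92).
Per channel, c → c + 0.1(128 − c):
  R: 195 − 6.7 = 188.3 → 188
  G: 47 + 0.1×(128−47) = 47 + 8.1 = 55.1 → 55
  B: 92 + 0.1×(128−92) = 92 + 3.6 = 95.6 → 96
After the tone: rgb(188, 55, 96) = #BC3760.
A 41% shade moves each channel 41% toward 0:
  R: 188 + 0.41×(0−188) = 188 − 77.08 = 110.92 → 111
  G: 55 + 0.41×(0−55) = 55 − 22.55 = 32.45 → 32
  B: 96 − 39.36 = 56.64 → 57
rgb(111, 32, 57) = #6F2039.

#6F2039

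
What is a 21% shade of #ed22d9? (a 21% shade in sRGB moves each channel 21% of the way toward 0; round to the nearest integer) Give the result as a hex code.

#bb1bab

#ed22d9 is rgb(237, 34, 217).
Lerp each channel 21% toward 0:
  R: 237 + 0.21×(0−237) = 237 − 49.77 = 187.23 → 187
  G: 34 + 0.21×(0−34) = 34 − 7.14 = 26.86 → 27
  B: 217 + 0.21×(0−217) = 217 − 45.57 = 171.43 → 171
rgb(187, 27, 171) = #bb1bab.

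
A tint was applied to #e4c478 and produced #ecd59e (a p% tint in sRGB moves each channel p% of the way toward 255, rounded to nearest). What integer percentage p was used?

#e4c478 is rgb(228, 196, 120); #ecd59e is rgb(236, 213, 158).
On the B channel (widest range): 158 ≈ 120 + (p/100)(255 − 120), so p ≈ 100×(158 − 120)/(255 − 120) = 3800/135 = 28.15.
p = 28 reproduces all three channels after rounding.

28%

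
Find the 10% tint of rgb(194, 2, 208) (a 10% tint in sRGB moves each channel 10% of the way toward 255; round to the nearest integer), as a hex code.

#C81BD5

A 10% tint moves each channel 10% toward 255:
  R: 194 + 6.1 = 200.1 → 200
  G: 2 + 0.1×(255−2) = 2 + 25.3 = 27.3 → 27
  B: 208 + 0.1×(255−208) = 208 + 4.7 = 212.7 → 213
rgb(200, 27, 213) = #C81BD5.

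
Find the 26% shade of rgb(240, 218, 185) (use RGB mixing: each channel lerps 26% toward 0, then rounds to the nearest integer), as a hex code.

Lerp each channel 26% toward 0:
  R: 240 + 0.26×(0−240) = 240 − 62.4 = 177.6 → 178
  G: 218 + 0.26×(0−218) = 218 − 56.68 = 161.32 → 161
  B: 185 + 0.26×(0−185) = 185 − 48.1 = 136.9 → 137
rgb(178, 161, 137) = #B2A189.

#B2A189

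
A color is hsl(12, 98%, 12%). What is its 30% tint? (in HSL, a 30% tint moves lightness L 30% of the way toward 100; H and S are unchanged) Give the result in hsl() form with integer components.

hsl(12, 98%, 38%)

L moves 30% from 12 toward 100: 12 + 26.4 = 38.4 → 38.
H and S are unchanged.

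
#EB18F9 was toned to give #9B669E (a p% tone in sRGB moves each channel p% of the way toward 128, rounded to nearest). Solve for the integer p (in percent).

#EB18F9 is rgb(235, 24, 249); #9B669E is rgb(155, 102, 158).
On the B channel (widest range): 158 ≈ 249 + (p/100)(128 − 249), so p ≈ 100×(158 − 249)/(128 − 249) = -9100/-121 = 75.21.
p = 75 reproduces all three channels after rounding.

75%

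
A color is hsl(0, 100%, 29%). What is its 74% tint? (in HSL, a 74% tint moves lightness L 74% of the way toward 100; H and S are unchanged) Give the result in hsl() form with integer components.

hsl(0, 100%, 82%)

L moves 74% from 29 toward 100: 29 + 52.54 = 81.54 → 82.
H and S are unchanged.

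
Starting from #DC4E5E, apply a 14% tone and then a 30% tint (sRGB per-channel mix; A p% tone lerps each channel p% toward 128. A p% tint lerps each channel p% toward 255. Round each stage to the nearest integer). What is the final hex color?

#DC4E5E is rgb(220, 78, 94).
A 14% tone moves each channel 14% toward 128:
  R: 220 − 12.88 = 207.12 → 207
  G: 78 + 0.14×(128−78) = 78 + 7 = 85 → 85
  B: 94 + 0.14×(128−94) = 94 + 4.76 = 98.76 → 99
After the tone: rgb(207, 85, 99) = #CF5563.
A 30% tint moves each channel 30% toward 255:
  R: 207 + 0.3×(255−207) = 207 + 14.4 = 221.4 → 221
  G: 85 + 0.3×(255−85) = 85 + 51 = 136 → 136
  B: 99 + 0.3×(255−99) = 99 + 46.8 = 145.8 → 146
rgb(221, 136, 146) = #DD8892.

#DD8892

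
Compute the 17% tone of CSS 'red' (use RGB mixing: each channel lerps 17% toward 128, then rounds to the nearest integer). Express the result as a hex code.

CSS red is rgb(255, 0, 0).
Lerp each channel 17% toward 128:
  R: 255 − 21.59 = 233.41 → 233
  G: 0 + 0.17×(128−0) = 0 + 21.76 = 21.76 → 22
  B: 0 + 21.76 = 21.76 → 22
rgb(233, 22, 22) = #e91616.

#e91616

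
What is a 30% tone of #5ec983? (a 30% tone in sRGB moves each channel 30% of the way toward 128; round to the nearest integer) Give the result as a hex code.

#68b382

#5ec983 is rgb(94, 201, 131).
Lerp each channel 30% toward 128:
  R: 94 + 0.3×(128−94) = 94 + 10.2 = 104.2 → 104
  G: 201 + 0.3×(128−201) = 201 − 21.9 = 179.1 → 179
  B: 131 + 0.3×(128−131) = 131 − 0.9 = 130.1 → 130
rgb(104, 179, 130) = #68b382.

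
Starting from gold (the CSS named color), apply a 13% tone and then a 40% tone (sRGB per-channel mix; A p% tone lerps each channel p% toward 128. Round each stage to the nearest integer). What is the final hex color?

#c2ae3d

CSS gold is rgb(255, 215, 0).
Lerp each channel 13% toward 128:
  R: 255 − 16.51 = 238.49 → 238
  G: 215 + 0.13×(128−215) = 215 − 11.31 = 203.69 → 204
  B: 0 + 16.64 = 16.64 → 17
After the tone: rgb(238, 204, 17) = #eecc11.
Per channel, c → c + 0.4(128 − c):
  R: 238 − 44 = 194 → 194
  G: 204 − 30.4 = 173.6 → 174
  B: 17 + 44.4 = 61.4 → 61
rgb(194, 174, 61) = #c2ae3d.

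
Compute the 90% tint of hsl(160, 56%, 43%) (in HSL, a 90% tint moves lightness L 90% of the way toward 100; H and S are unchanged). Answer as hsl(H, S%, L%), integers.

hsl(160, 56%, 94%)

L moves 90% from 43 toward 100: 43 + 51.3 = 94.3 → 94.
H and S are unchanged.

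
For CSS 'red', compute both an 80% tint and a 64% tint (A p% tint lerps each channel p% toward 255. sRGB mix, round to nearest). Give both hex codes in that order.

CSS red is rgb(255, 0, 0).
80% tint:
  R: 255 + 0.8×(255−255) = 255 + 0 = 255 → 255
  G: 0 + 204 = 204 → 204
  B: 0 + 204 = 204 → 204
  → #FFCCCC
64% tint:
  R: 255 + 0.64×(255−255) = 255 + 0 = 255 → 255
  G: 0 + 163.2 = 163.2 → 163
  B: 0 + 0.64×(255−0) = 0 + 163.2 = 163.2 → 163
  → #FFA3A3

#FFCCCC, #FFA3A3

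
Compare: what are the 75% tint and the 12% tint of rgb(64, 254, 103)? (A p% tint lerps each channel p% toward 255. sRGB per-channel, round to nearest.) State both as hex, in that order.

75% tint:
  R: 64 + 0.75×(255−64) = 64 + 143.25 = 207.25 → 207
  G: 254 + 0.75 = 254.75 → 255
  B: 103 + 114 = 217 → 217
  → #CFFFD9
12% tint:
  R: 64 + 0.12×(255−64) = 64 + 22.92 = 86.92 → 87
  G: 254 + 0.12×(255−254) = 254 + 0.12 = 254.12 → 254
  B: 103 + 0.12×(255−103) = 103 + 18.24 = 121.24 → 121
  → #57FE79

#CFFFD9, #57FE79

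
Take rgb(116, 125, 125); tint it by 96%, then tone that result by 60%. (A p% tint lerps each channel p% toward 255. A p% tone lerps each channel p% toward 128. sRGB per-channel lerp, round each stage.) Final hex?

#b0b1b1

Lerp each channel 96% toward 255:
  R: 116 + 133.44 = 249.44 → 249
  G: 125 + 0.96×(255−125) = 125 + 124.8 = 249.8 → 250
  B: 125 + 0.96×(255−125) = 125 + 124.8 = 249.8 → 250
After the tint: rgb(249, 250, 250) = #f9fafa.
Per channel, c → c + 0.6(128 − c):
  R: 249 − 72.6 = 176.4 → 176
  G: 250 + 0.6×(128−250) = 250 − 73.2 = 176.8 → 177
  B: 250 + 0.6×(128−250) = 250 − 73.2 = 176.8 → 177
rgb(176, 177, 177) = #b0b1b1.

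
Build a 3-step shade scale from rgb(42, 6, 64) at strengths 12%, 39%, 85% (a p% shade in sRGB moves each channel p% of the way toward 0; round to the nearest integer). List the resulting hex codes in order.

12%: (42 − 5.04 = 36.96→37, 6 − 0.72 = 5.28→5, 64 − 7.68 = 56.32→56) → #250538
39%: (42 − 16.38 = 25.62→26, 6 − 2.34 = 3.66→4, 64 − 24.96 = 39.04→39) → #1a0427
85%: (42 − 35.7 = 6.3→6, 6 − 5.1 = 0.9→1, 64 − 54.4 = 9.6→10) → #06010a

#250538, #1a0427, #06010a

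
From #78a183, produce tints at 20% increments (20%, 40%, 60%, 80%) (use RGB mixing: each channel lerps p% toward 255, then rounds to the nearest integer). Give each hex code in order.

#78a183 is rgb(120, 161, 131).
20%: (120 + 27 = 147→147, 161 + 18.8 = 179.8→180, 131 + 24.8 = 155.8→156) → #93b49c
40%: (120 + 54 = 174→174, 161 + 37.6 = 198.6→199, 131 + 49.6 = 180.6→181) → #aec7b5
60%: (120 + 81 = 201→201, 161 + 56.4 = 217.4→217, 131 + 74.4 = 205.4→205) → #c9d9cd
80%: (120 + 108 = 228→228, 161 + 75.2 = 236.2→236, 131 + 99.2 = 230.2→230) → #e4ece6

#93b49c, #aec7b5, #c9d9cd, #e4ece6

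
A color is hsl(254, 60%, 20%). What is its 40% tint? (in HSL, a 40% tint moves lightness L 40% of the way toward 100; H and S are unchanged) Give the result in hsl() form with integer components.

hsl(254, 60%, 52%)

L moves 40% from 20 toward 100: 20 + 32 = 52 → 52.
H and S are unchanged.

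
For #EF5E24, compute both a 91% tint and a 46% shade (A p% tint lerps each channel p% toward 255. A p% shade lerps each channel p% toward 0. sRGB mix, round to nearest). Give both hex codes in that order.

#EF5E24 is rgb(239, 94, 36).
91% tint:
  R: 239 + 0.91×(255−239) = 239 + 14.56 = 253.56 → 254
  G: 94 + 146.51 = 240.51 → 241
  B: 36 + 0.91×(255−36) = 36 + 199.29 = 235.29 → 235
  → #FEF1EB
46% shade:
  R: 239 + 0.46×(0−239) = 239 − 109.94 = 129.06 → 129
  G: 94 + 0.46×(0−94) = 94 − 43.24 = 50.76 → 51
  B: 36 − 16.56 = 19.44 → 19
  → #813313

#FEF1EB, #813313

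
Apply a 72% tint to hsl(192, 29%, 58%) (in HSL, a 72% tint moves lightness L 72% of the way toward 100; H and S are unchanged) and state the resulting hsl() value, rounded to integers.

L moves 72% from 58 toward 100: 58 + 30.24 = 88.24 → 88.
H and S are unchanged.

hsl(192, 29%, 88%)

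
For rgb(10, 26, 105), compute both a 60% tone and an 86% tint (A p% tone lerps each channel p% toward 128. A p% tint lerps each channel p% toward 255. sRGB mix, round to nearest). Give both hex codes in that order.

#515777, #DDDFEA

60% tone:
  R: 10 + 70.8 = 80.8 → 81
  G: 26 + 0.6×(128−26) = 26 + 61.2 = 87.2 → 87
  B: 105 + 13.8 = 118.8 → 119
  → #515777
86% tint:
  R: 10 + 0.86×(255−10) = 10 + 210.7 = 220.7 → 221
  G: 26 + 0.86×(255−26) = 26 + 196.94 = 222.94 → 223
  B: 105 + 0.86×(255−105) = 105 + 129 = 234 → 234
  → #DDDFEA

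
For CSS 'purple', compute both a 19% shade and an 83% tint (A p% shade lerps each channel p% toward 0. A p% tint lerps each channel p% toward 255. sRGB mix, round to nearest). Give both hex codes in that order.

#680068, #e9d4e9

CSS purple is rgb(128, 0, 128).
19% shade:
  R: 128 + 0.19×(0−128) = 128 − 24.32 = 103.68 → 104
  G: 0 + 0.19×(0−0) = 0 + 0 = 0 → 0
  B: 128 − 24.32 = 103.68 → 104
  → #680068
83% tint:
  R: 128 + 105.41 = 233.41 → 233
  G: 0 + 0.83×(255−0) = 0 + 211.65 = 211.65 → 212
  B: 128 + 0.83×(255−128) = 128 + 105.41 = 233.41 → 233
  → #e9d4e9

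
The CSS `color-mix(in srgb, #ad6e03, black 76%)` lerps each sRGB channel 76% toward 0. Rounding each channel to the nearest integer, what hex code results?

#2a1a01

#ad6e03 is rgb(173, 110, 3).
A 76% shade moves each channel 76% toward 0:
  R: 173 − 131.48 = 41.52 → 42
  G: 110 + 0.76×(0−110) = 110 − 83.6 = 26.4 → 26
  B: 3 + 0.76×(0−3) = 3 − 2.28 = 0.72 → 1
rgb(42, 26, 1) = #2a1a01.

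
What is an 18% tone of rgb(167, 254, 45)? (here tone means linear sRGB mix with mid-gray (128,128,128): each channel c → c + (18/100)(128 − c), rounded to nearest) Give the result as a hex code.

Lerp each channel 18% toward 128:
  R: 167 + 0.18×(128−167) = 167 − 7.02 = 159.98 → 160
  G: 254 + 0.18×(128−254) = 254 − 22.68 = 231.32 → 231
  B: 45 + 0.18×(128−45) = 45 + 14.94 = 59.94 → 60
rgb(160, 231, 60) = #A0E73C.

#A0E73C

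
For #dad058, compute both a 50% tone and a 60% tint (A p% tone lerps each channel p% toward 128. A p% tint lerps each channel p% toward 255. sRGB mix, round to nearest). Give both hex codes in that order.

#dad058 is rgb(218, 208, 88).
50% tone:
  R: 218 − 45 = 173 → 173
  G: 208 + 0.5×(128−208) = 208 − 40 = 168 → 168
  B: 88 + 20 = 108 → 108
  → #ada86c
60% tint:
  R: 218 + 0.6×(255−218) = 218 + 22.2 = 240.2 → 240
  G: 208 + 28.2 = 236.2 → 236
  B: 88 + 100.2 = 188.2 → 188
  → #f0ecbc

#ada86c, #f0ecbc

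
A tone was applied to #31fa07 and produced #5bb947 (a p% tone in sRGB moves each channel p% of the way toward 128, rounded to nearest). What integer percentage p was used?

#31fa07 is rgb(49, 250, 7); #5bb947 is rgb(91, 185, 71).
On the G channel (widest range): 185 ≈ 250 + (p/100)(128 − 250), so p ≈ 100×(185 − 250)/(128 − 250) = -6500/-122 = 53.28.
p = 53 reproduces all three channels after rounding.

53%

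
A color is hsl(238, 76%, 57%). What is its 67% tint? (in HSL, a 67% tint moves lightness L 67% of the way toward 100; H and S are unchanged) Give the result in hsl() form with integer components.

hsl(238, 76%, 86%)

L moves 67% from 57 toward 100: 57 + 28.81 = 85.81 → 86.
H and S are unchanged.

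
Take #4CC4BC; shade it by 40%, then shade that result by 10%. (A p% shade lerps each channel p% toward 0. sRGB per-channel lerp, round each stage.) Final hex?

#4CC4BC is rgb(76, 196, 188).
Lerp each channel 40% toward 0:
  R: 76 + 0.4×(0−76) = 76 − 30.4 = 45.6 → 46
  G: 196 + 0.4×(0−196) = 196 − 78.4 = 117.6 → 118
  B: 188 + 0.4×(0−188) = 188 − 75.2 = 112.8 → 113
After the shade: rgb(46, 118, 113) = #2E7671.
A 10% shade moves each channel 10% toward 0:
  R: 46 − 4.6 = 41.4 → 41
  G: 118 + 0.1×(0−118) = 118 − 11.8 = 106.2 → 106
  B: 113 − 11.3 = 101.7 → 102
rgb(41, 106, 102) = #296A66.

#296A66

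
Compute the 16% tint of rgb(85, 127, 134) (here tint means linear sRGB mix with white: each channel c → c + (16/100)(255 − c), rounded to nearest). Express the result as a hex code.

A 16% tint moves each channel 16% toward 255:
  R: 85 + 27.2 = 112.2 → 112
  G: 127 + 0.16×(255−127) = 127 + 20.48 = 147.48 → 147
  B: 134 + 0.16×(255−134) = 134 + 19.36 = 153.36 → 153
rgb(112, 147, 153) = #709399.

#709399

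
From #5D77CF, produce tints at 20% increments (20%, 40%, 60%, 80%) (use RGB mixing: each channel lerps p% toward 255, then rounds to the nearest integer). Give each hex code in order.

#7D92D9, #9EADE2, #BEC9EC, #DFE4F5

#5D77CF is rgb(93, 119, 207).
20%: (93 + 32.4 = 125.4→125, 119 + 27.2 = 146.2→146, 207 + 9.6 = 216.6→217) → #7D92D9
40%: (93 + 64.8 = 157.8→158, 119 + 54.4 = 173.4→173, 207 + 19.2 = 226.2→226) → #9EADE2
60%: (93 + 97.2 = 190.2→190, 119 + 81.6 = 200.6→201, 207 + 28.8 = 235.8→236) → #BEC9EC
80%: (93 + 129.6 = 222.6→223, 119 + 108.8 = 227.8→228, 207 + 38.4 = 245.4→245) → #DFE4F5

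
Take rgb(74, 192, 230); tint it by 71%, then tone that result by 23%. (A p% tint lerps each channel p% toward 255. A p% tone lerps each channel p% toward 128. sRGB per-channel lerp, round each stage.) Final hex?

Per channel, c → c + 0.71(255 − c):
  R: 74 + 0.71×(255−74) = 74 + 128.51 = 202.51 → 203
  G: 192 + 0.71×(255−192) = 192 + 44.73 = 236.73 → 237
  B: 230 + 0.71×(255−230) = 230 + 17.75 = 247.75 → 248
After the tint: rgb(203, 237, 248) = #cbedf8.
Lerp each channel 23% toward 128:
  R: 203 − 17.25 = 185.75 → 186
  G: 237 + 0.23×(128−237) = 237 − 25.07 = 211.93 → 212
  B: 248 + 0.23×(128−248) = 248 − 27.6 = 220.4 → 220
rgb(186, 212, 220) = #bad4dc.

#bad4dc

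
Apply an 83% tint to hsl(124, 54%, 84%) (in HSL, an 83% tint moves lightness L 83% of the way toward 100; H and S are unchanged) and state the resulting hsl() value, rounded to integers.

hsl(124, 54%, 97%)

L moves 83% from 84 toward 100: 84 + 13.28 = 97.28 → 97.
H and S are unchanged.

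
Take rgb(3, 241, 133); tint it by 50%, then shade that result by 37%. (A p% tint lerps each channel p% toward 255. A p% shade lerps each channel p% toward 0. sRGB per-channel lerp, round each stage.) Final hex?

#519c7a

Lerp each channel 50% toward 255:
  R: 3 + 0.5×(255−3) = 3 + 126 = 129 → 129
  G: 241 + 7 = 248 → 248
  B: 133 + 61 = 194 → 194
After the tint: rgb(129, 248, 194) = #81f8c2.
Per channel, c → c + 0.37(0 − c):
  R: 129 + 0.37×(0−129) = 129 − 47.73 = 81.27 → 81
  G: 248 + 0.37×(0−248) = 248 − 91.76 = 156.24 → 156
  B: 194 − 71.78 = 122.22 → 122
rgb(81, 156, 122) = #519c7a.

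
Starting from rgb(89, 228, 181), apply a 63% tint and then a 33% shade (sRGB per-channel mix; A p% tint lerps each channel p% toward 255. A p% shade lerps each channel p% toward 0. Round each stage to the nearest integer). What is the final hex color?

Lerp each channel 63% toward 255:
  R: 89 + 104.58 = 193.58 → 194
  G: 228 + 17.01 = 245.01 → 245
  B: 181 + 0.63×(255−181) = 181 + 46.62 = 227.62 → 228
After the tint: rgb(194, 245, 228) = #c2f5e4.
A 33% shade moves each channel 33% toward 0:
  R: 194 + 0.33×(0−194) = 194 − 64.02 = 129.98 → 130
  G: 245 − 80.85 = 164.15 → 164
  B: 228 − 75.24 = 152.76 → 153
rgb(130, 164, 153) = #82a499.

#82a499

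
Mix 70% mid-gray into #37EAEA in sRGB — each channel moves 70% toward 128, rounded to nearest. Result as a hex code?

#37EAEA is rgb(55, 234, 234).
Per channel, c → c + 0.7(128 − c):
  R: 55 + 0.7×(128−55) = 55 + 51.1 = 106.1 → 106
  G: 234 + 0.7×(128−234) = 234 − 74.2 = 159.8 → 160
  B: 234 + 0.7×(128−234) = 234 − 74.2 = 159.8 → 160
rgb(106, 160, 160) = #6AA0A0.

#6AA0A0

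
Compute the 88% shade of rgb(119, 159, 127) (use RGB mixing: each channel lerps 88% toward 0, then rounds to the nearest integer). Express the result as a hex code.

An 88% shade moves each channel 88% toward 0:
  R: 119 + 0.88×(0−119) = 119 − 104.72 = 14.28 → 14
  G: 159 + 0.88×(0−159) = 159 − 139.92 = 19.08 → 19
  B: 127 + 0.88×(0−127) = 127 − 111.76 = 15.24 → 15
rgb(14, 19, 15) = #0E130F.

#0E130F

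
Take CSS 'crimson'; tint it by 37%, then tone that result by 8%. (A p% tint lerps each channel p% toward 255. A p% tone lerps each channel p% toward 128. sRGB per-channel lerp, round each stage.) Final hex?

#E16D84

CSS crimson is rgb(220, 20, 60).
Per channel, c → c + 0.37(255 − c):
  R: 220 + 0.37×(255−220) = 220 + 12.95 = 232.95 → 233
  G: 20 + 86.95 = 106.95 → 107
  B: 60 + 0.37×(255−60) = 60 + 72.15 = 132.15 → 132
After the tint: rgb(233, 107, 132) = #E96B84.
Per channel, c → c + 0.08(128 − c):
  R: 233 + 0.08×(128−233) = 233 − 8.4 = 224.6 → 225
  G: 107 + 0.08×(128−107) = 107 + 1.68 = 108.68 → 109
  B: 132 + 0.08×(128−132) = 132 − 0.32 = 131.68 → 132
rgb(225, 109, 132) = #E16D84.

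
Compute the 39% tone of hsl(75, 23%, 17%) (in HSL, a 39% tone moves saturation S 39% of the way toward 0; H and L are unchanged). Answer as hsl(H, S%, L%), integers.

S moves 39% from 23 toward 0: 23 − 8.97 = 14.03 → 14.
H and L are unchanged.

hsl(75, 14%, 17%)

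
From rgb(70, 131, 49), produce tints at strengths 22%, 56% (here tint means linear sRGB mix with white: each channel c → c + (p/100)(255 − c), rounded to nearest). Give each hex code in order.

22%: (70 + 40.7 = 110.7→111, 131 + 27.28 = 158.28→158, 49 + 45.32 = 94.32→94) → #6F9E5E
56%: (70 + 103.6 = 173.6→174, 131 + 69.44 = 200.44→200, 49 + 115.36 = 164.36→164) → #AEC8A4

#6F9E5E, #AEC8A4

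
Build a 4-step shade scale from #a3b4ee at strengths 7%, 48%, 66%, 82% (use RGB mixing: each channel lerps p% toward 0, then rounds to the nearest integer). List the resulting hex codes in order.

#a3b4ee is rgb(163, 180, 238).
7%: (163 − 11.41 = 151.59→152, 180 − 12.6 = 167.4→167, 238 − 16.66 = 221.34→221) → #98a7dd
48%: (163 − 78.24 = 84.76→85, 180 − 86.4 = 93.6→94, 238 − 114.24 = 123.76→124) → #555e7c
66%: (163 − 107.58 = 55.42→55, 180 − 118.8 = 61.2→61, 238 − 157.08 = 80.92→81) → #373d51
82%: (163 − 133.66 = 29.34→29, 180 − 147.6 = 32.4→32, 238 − 195.16 = 42.84→43) → #1d202b

#98a7dd, #555e7c, #373d51, #1d202b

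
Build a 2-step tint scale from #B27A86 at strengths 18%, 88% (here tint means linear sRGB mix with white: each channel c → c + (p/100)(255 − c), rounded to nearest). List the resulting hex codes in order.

#C0929C, #F6EFF0

#B27A86 is rgb(178, 122, 134).
18%: (178 + 13.86 = 191.86→192, 122 + 23.94 = 145.94→146, 134 + 21.78 = 155.78→156) → #C0929C
88%: (178 + 67.76 = 245.76→246, 122 + 117.04 = 239.04→239, 134 + 106.48 = 240.48→240) → #F6EFF0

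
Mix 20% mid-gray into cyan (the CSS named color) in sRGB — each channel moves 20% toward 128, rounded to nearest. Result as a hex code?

CSS cyan is rgb(0, 255, 255).
A 20% tone moves each channel 20% toward 128:
  R: 0 + 0.2×(128−0) = 0 + 25.6 = 25.6 → 26
  G: 255 − 25.4 = 229.6 → 230
  B: 255 + 0.2×(128−255) = 255 − 25.4 = 229.6 → 230
rgb(26, 230, 230) = #1ae6e6.

#1ae6e6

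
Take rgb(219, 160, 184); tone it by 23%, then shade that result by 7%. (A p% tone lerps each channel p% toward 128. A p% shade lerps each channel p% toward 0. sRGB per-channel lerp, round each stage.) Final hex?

#B88E9F

Per channel, c → c + 0.23(128 − c):
  R: 219 + 0.23×(128−219) = 219 − 20.93 = 198.07 → 198
  G: 160 + 0.23×(128−160) = 160 − 7.36 = 152.64 → 153
  B: 184 + 0.23×(128−184) = 184 − 12.88 = 171.12 → 171
After the tone: rgb(198, 153, 171) = #C699AB.
Lerp each channel 7% toward 0:
  R: 198 − 13.86 = 184.14 → 184
  G: 153 + 0.07×(0−153) = 153 − 10.71 = 142.29 → 142
  B: 171 + 0.07×(0−171) = 171 − 11.97 = 159.03 → 159
rgb(184, 142, 159) = #B88E9F.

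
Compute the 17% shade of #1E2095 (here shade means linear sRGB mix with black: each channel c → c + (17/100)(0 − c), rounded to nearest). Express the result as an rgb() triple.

rgb(25, 27, 124)

#1E2095 is rgb(30, 32, 149).
A 17% shade moves each channel 17% toward 0:
  R: 30 + 0.17×(0−30) = 30 − 5.1 = 24.9 → 25
  G: 32 + 0.17×(0−32) = 32 − 5.44 = 26.56 → 27
  B: 149 + 0.17×(0−149) = 149 − 25.33 = 123.67 → 124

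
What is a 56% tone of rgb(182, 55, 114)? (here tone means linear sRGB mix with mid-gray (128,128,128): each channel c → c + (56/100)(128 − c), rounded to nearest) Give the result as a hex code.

#98607A

Lerp each channel 56% toward 128:
  R: 182 + 0.56×(128−182) = 182 − 30.24 = 151.76 → 152
  G: 55 + 0.56×(128−55) = 55 + 40.88 = 95.88 → 96
  B: 114 + 0.56×(128−114) = 114 + 7.84 = 121.84 → 122
rgb(152, 96, 122) = #98607A.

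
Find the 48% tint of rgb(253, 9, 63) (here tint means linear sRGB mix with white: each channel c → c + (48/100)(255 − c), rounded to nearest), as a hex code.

#fe7f9b

Per channel, c → c + 0.48(255 − c):
  R: 253 + 0.48×(255−253) = 253 + 0.96 = 253.96 → 254
  G: 9 + 0.48×(255−9) = 9 + 118.08 = 127.08 → 127
  B: 63 + 92.16 = 155.16 → 155
rgb(254, 127, 155) = #fe7f9b.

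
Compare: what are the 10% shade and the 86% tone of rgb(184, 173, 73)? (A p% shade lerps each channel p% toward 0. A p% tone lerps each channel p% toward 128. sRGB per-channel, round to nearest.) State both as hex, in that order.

#A69C42, #888678

10% shade:
  R: 184 + 0.1×(0−184) = 184 − 18.4 = 165.6 → 166
  G: 173 + 0.1×(0−173) = 173 − 17.3 = 155.7 → 156
  B: 73 − 7.3 = 65.7 → 66
  → #A69C42
86% tone:
  R: 184 − 48.16 = 135.84 → 136
  G: 173 − 38.7 = 134.3 → 134
  B: 73 + 0.86×(128−73) = 73 + 47.3 = 120.3 → 120
  → #888678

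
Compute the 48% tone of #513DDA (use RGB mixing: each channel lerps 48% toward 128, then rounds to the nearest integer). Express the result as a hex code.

#513DDA is rgb(81, 61, 218).
A 48% tone moves each channel 48% toward 128:
  R: 81 + 0.48×(128−81) = 81 + 22.56 = 103.56 → 104
  G: 61 + 32.16 = 93.16 → 93
  B: 218 − 43.2 = 174.8 → 175
rgb(104, 93, 175) = #685DAF.

#685DAF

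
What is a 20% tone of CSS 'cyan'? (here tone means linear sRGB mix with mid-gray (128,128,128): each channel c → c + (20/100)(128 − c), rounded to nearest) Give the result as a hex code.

#1ae6e6

CSS cyan is rgb(0, 255, 255).
Per channel, c → c + 0.2(128 − c):
  R: 0 + 0.2×(128−0) = 0 + 25.6 = 25.6 → 26
  G: 255 + 0.2×(128−255) = 255 − 25.4 = 229.6 → 230
  B: 255 − 25.4 = 229.6 → 230
rgb(26, 230, 230) = #1ae6e6.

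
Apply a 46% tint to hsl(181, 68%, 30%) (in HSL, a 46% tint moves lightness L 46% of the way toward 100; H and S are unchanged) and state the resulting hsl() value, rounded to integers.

hsl(181, 68%, 62%)

L moves 46% from 30 toward 100: 30 + 32.2 = 62.2 → 62.
H and S are unchanged.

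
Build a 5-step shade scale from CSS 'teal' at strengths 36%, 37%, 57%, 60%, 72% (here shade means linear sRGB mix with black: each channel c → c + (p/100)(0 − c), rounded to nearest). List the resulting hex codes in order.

#005252, #005151, #003737, #003333, #002424

CSS teal is rgb(0, 128, 128).
36%: (0→0, 128 − 46.08 = 81.92→82, 128 − 46.08 = 81.92→82) → #005252
37%: (0→0, 128 − 47.36 = 80.64→81, 128 − 47.36 = 80.64→81) → #005151
57%: (0→0, 128 − 72.96 = 55.04→55, 128 − 72.96 = 55.04→55) → #003737
60%: (0→0, 128 − 76.8 = 51.2→51, 128 − 76.8 = 51.2→51) → #003333
72%: (0→0, 128 − 92.16 = 35.84→36, 128 − 92.16 = 35.84→36) → #002424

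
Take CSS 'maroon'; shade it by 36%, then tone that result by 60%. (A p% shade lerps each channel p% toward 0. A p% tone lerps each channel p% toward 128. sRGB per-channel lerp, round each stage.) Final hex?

#6E4D4D

CSS maroon is rgb(128, 0, 0).
Per channel, c → c + 0.36(0 − c):
  R: 128 + 0.36×(0−128) = 128 − 46.08 = 81.92 → 82
  G: 0 + 0 = 0 → 0
  B: 0 + 0.36×(0−0) = 0 + 0 = 0 → 0
After the shade: rgb(82, 0, 0) = #520000.
A 60% tone moves each channel 60% toward 128:
  R: 82 + 0.6×(128−82) = 82 + 27.6 = 109.6 → 110
  G: 0 + 0.6×(128−0) = 0 + 76.8 = 76.8 → 77
  B: 0 + 0.6×(128−0) = 0 + 76.8 = 76.8 → 77
rgb(110, 77, 77) = #6E4D4D.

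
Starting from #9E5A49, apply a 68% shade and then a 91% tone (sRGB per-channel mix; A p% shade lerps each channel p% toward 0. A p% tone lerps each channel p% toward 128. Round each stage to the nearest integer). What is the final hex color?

#9E5A49 is rgb(158, 90, 73).
Lerp each channel 68% toward 0:
  R: 158 + 0.68×(0−158) = 158 − 107.44 = 50.56 → 51
  G: 90 + 0.68×(0−90) = 90 − 61.2 = 28.8 → 29
  B: 73 + 0.68×(0−73) = 73 − 49.64 = 23.36 → 23
After the shade: rgb(51, 29, 23) = #331D17.
Per channel, c → c + 0.91(128 − c):
  R: 51 + 0.91×(128−51) = 51 + 70.07 = 121.07 → 121
  G: 29 + 0.91×(128−29) = 29 + 90.09 = 119.09 → 119
  B: 23 + 0.91×(128−23) = 23 + 95.55 = 118.55 → 119
rgb(121, 119, 119) = #797777.

#797777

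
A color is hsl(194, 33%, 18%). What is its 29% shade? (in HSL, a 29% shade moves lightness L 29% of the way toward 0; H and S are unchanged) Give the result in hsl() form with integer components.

L moves 29% from 18 toward 0: 18 − 5.22 = 12.78 → 13.
H and S are unchanged.

hsl(194, 33%, 13%)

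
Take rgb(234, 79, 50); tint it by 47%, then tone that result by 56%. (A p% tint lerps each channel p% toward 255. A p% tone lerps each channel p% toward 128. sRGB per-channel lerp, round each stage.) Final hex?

A 47% tint moves each channel 47% toward 255:
  R: 234 + 0.47×(255−234) = 234 + 9.87 = 243.87 → 244
  G: 79 + 0.47×(255−79) = 79 + 82.72 = 161.72 → 162
  B: 50 + 0.47×(255−50) = 50 + 96.35 = 146.35 → 146
After the tint: rgb(244, 162, 146) = #F4A292.
Lerp each channel 56% toward 128:
  R: 244 + 0.56×(128−244) = 244 − 64.96 = 179.04 → 179
  G: 162 + 0.56×(128−162) = 162 − 19.04 = 142.96 → 143
  B: 146 − 10.08 = 135.92 → 136
rgb(179, 143, 136) = #B38F88.

#B38F88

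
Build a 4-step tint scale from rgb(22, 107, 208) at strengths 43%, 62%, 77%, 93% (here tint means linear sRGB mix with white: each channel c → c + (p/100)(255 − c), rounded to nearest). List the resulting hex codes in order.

43%: (22 + 100.19 = 122.19→122, 107 + 63.64 = 170.64→171, 208 + 20.21 = 228.21→228) → #7aabe4
62%: (22 + 144.46 = 166.46→166, 107 + 91.76 = 198.76→199, 208 + 29.14 = 237.14→237) → #a6c7ed
77%: (22 + 179.41 = 201.41→201, 107 + 113.96 = 220.96→221, 208 + 36.19 = 244.19→244) → #c9ddf4
93%: (22 + 216.69 = 238.69→239, 107 + 137.64 = 244.64→245, 208 + 43.71 = 251.71→252) → #eff5fc

#7aabe4, #a6c7ed, #c9ddf4, #eff5fc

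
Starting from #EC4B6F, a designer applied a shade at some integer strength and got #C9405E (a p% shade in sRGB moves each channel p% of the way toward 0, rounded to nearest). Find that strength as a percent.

15%

#EC4B6F is rgb(236, 75, 111); #C9405E is rgb(201, 64, 94).
On the R channel (widest range): 201 ≈ 236 + (p/100)(0 − 236), so p ≈ 100×(201 − 236)/(0 − 236) = -3500/-236 = 14.83.
p = 15 reproduces all three channels after rounding.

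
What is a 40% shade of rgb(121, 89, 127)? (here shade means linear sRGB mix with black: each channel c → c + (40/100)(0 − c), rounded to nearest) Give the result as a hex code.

#49354C

A 40% shade moves each channel 40% toward 0:
  R: 121 + 0.4×(0−121) = 121 − 48.4 = 72.6 → 73
  G: 89 + 0.4×(0−89) = 89 − 35.6 = 53.4 → 53
  B: 127 − 50.8 = 76.2 → 76
rgb(73, 53, 76) = #49354C.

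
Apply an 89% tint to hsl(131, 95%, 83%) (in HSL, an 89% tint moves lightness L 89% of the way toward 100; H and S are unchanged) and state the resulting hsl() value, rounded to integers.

hsl(131, 95%, 98%)

L moves 89% from 83 toward 100: 83 + 15.13 = 98.13 → 98.
H and S are unchanged.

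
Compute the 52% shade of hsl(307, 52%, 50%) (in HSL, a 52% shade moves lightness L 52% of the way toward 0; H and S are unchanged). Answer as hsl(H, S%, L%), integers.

hsl(307, 52%, 24%)

L moves 52% from 50 toward 0: 50 − 26 = 24 → 24.
H and S are unchanged.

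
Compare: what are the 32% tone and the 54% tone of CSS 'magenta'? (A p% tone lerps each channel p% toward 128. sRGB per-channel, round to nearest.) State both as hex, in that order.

#d629d6, #ba45ba

CSS magenta is rgb(255, 0, 255).
32% tone:
  R: 255 + 0.32×(128−255) = 255 − 40.64 = 214.36 → 214
  G: 0 + 0.32×(128−0) = 0 + 40.96 = 40.96 → 41
  B: 255 − 40.64 = 214.36 → 214
  → #d629d6
54% tone:
  R: 255 − 68.58 = 186.42 → 186
  G: 0 + 69.12 = 69.12 → 69
  B: 255 + 0.54×(128−255) = 255 − 68.58 = 186.42 → 186
  → #ba45ba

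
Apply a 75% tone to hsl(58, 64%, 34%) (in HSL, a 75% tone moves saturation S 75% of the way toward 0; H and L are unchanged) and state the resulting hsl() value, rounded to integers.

S moves 75% from 64 toward 0: 64 − 48 = 16 → 16.
H and L are unchanged.

hsl(58, 16%, 34%)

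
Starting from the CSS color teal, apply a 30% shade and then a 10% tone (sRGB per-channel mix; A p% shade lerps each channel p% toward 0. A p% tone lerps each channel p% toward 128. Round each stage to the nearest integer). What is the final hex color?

CSS teal is rgb(0, 128, 128).
Per channel, c → c + 0.3(0 − c):
  R: 0 + 0 = 0 → 0
  G: 128 + 0.3×(0−128) = 128 − 38.4 = 89.6 → 90
  B: 128 − 38.4 = 89.6 → 90
After the shade: rgb(0, 90, 90) = #005A5A.
Lerp each channel 10% toward 128:
  R: 0 + 0.1×(128−0) = 0 + 12.8 = 12.8 → 13
  G: 90 + 0.1×(128−90) = 90 + 3.8 = 93.8 → 94
  B: 90 + 0.1×(128−90) = 90 + 3.8 = 93.8 → 94
rgb(13, 94, 94) = #0D5E5E.

#0D5E5E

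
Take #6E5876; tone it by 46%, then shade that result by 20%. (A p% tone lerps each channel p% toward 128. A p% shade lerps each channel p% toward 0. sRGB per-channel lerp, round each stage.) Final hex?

#6E5876 is rgb(110, 88, 118).
Per channel, c → c + 0.46(128 − c):
  R: 110 + 0.46×(128−110) = 110 + 8.28 = 118.28 → 118
  G: 88 + 0.46×(128−88) = 88 + 18.4 = 106.4 → 106
  B: 118 + 0.46×(128−118) = 118 + 4.6 = 122.6 → 123
After the tone: rgb(118, 106, 123) = #766A7B.
A 20% shade moves each channel 20% toward 0:
  R: 118 + 0.2×(0−118) = 118 − 23.6 = 94.4 → 94
  G: 106 + 0.2×(0−106) = 106 − 21.2 = 84.8 → 85
  B: 123 + 0.2×(0−123) = 123 − 24.6 = 98.4 → 98
rgb(94, 85, 98) = #5E5562.

#5E5562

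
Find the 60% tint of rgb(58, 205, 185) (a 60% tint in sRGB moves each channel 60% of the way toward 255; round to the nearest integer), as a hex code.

#b0ebe3

Per channel, c → c + 0.6(255 − c):
  R: 58 + 0.6×(255−58) = 58 + 118.2 = 176.2 → 176
  G: 205 + 30 = 235 → 235
  B: 185 + 42 = 227 → 227
rgb(176, 235, 227) = #b0ebe3.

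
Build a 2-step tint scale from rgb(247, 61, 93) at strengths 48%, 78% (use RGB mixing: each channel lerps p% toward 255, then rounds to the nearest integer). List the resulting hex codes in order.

48%: (247 + 3.84 = 250.84→251, 61 + 93.12 = 154.12→154, 93 + 77.76 = 170.76→171) → #fb9aab
78%: (247 + 6.24 = 253.24→253, 61 + 151.32 = 212.32→212, 93 + 126.36 = 219.36→219) → #fdd4db

#fb9aab, #fdd4db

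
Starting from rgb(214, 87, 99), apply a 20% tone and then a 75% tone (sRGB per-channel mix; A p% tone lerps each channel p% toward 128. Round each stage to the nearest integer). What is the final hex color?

A 20% tone moves each channel 20% toward 128:
  R: 214 + 0.2×(128−214) = 214 − 17.2 = 196.8 → 197
  G: 87 + 8.2 = 95.2 → 95
  B: 99 + 5.8 = 104.8 → 105
After the tone: rgb(197, 95, 105) = #C55F69.
A 75% tone moves each channel 75% toward 128:
  R: 197 − 51.75 = 145.25 → 145
  G: 95 + 0.75×(128−95) = 95 + 24.75 = 119.75 → 120
  B: 105 + 0.75×(128−105) = 105 + 17.25 = 122.25 → 122
rgb(145, 120, 122) = #91787A.

#91787A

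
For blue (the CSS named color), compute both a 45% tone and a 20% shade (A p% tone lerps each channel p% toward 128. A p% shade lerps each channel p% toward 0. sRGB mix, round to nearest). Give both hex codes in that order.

CSS blue is rgb(0, 0, 255).
45% tone:
  R: 0 + 0.45×(128−0) = 0 + 57.6 = 57.6 → 58
  G: 0 + 0.45×(128−0) = 0 + 57.6 = 57.6 → 58
  B: 255 + 0.45×(128−255) = 255 − 57.15 = 197.85 → 198
  → #3A3AC6
20% shade:
  R: 0 + 0.2×(0−0) = 0 + 0 = 0 → 0
  G: 0 + 0.2×(0−0) = 0 + 0 = 0 → 0
  B: 255 − 51 = 204 → 204
  → #0000CC

#3A3AC6, #0000CC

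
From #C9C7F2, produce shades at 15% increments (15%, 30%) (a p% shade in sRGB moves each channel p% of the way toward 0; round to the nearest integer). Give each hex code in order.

#ABA9CE, #8D8BA9

#C9C7F2 is rgb(201, 199, 242).
15%: (201 − 30.15 = 170.85→171, 199 − 29.85 = 169.15→169, 242 − 36.3 = 205.7→206) → #ABA9CE
30%: (201 − 60.3 = 140.7→141, 199 − 59.7 = 139.3→139, 242 − 72.6 = 169.4→169) → #8D8BA9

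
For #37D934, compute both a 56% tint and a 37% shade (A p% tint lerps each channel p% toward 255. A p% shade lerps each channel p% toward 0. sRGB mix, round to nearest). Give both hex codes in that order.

#A7EEA6, #238921

#37D934 is rgb(55, 217, 52).
56% tint:
  R: 55 + 0.56×(255−55) = 55 + 112 = 167 → 167
  G: 217 + 0.56×(255−217) = 217 + 21.28 = 238.28 → 238
  B: 52 + 113.68 = 165.68 → 166
  → #A7EEA6
37% shade:
  R: 55 + 0.37×(0−55) = 55 − 20.35 = 34.65 → 35
  G: 217 − 80.29 = 136.71 → 137
  B: 52 − 19.24 = 32.76 → 33
  → #238921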